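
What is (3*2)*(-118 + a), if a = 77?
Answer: -246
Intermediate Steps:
(3*2)*(-118 + a) = (3*2)*(-118 + 77) = 6*(-41) = -246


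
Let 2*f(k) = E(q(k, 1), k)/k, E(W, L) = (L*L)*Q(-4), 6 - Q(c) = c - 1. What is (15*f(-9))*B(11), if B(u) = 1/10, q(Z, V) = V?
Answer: -297/4 ≈ -74.250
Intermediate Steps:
Q(c) = 7 - c (Q(c) = 6 - (c - 1) = 6 - (-1 + c) = 6 + (1 - c) = 7 - c)
E(W, L) = 11*L² (E(W, L) = (L*L)*(7 - 1*(-4)) = L²*(7 + 4) = L²*11 = 11*L²)
B(u) = ⅒
f(k) = 11*k/2 (f(k) = ((11*k²)/k)/2 = (11*k)/2 = 11*k/2)
(15*f(-9))*B(11) = (15*((11/2)*(-9)))*(⅒) = (15*(-99/2))*(⅒) = -1485/2*⅒ = -297/4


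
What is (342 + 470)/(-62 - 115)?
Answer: -812/177 ≈ -4.5876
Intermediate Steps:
(342 + 470)/(-62 - 115) = 812/(-177) = 812*(-1/177) = -812/177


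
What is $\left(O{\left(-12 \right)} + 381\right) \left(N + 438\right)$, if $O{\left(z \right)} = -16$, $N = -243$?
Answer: $71175$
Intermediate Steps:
$\left(O{\left(-12 \right)} + 381\right) \left(N + 438\right) = \left(-16 + 381\right) \left(-243 + 438\right) = 365 \cdot 195 = 71175$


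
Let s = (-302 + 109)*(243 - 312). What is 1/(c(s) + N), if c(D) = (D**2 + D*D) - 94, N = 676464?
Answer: 1/355361348 ≈ 2.8140e-9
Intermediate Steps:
s = 13317 (s = -193*(-69) = 13317)
c(D) = -94 + 2*D**2 (c(D) = (D**2 + D**2) - 94 = 2*D**2 - 94 = -94 + 2*D**2)
1/(c(s) + N) = 1/((-94 + 2*13317**2) + 676464) = 1/((-94 + 2*177342489) + 676464) = 1/((-94 + 354684978) + 676464) = 1/(354684884 + 676464) = 1/355361348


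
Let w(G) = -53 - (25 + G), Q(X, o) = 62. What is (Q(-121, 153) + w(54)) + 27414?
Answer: 27344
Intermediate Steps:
w(G) = -78 - G (w(G) = -53 + (-25 - G) = -78 - G)
(Q(-121, 153) + w(54)) + 27414 = (62 + (-78 - 1*54)) + 27414 = (62 + (-78 - 54)) + 27414 = (62 - 132) + 27414 = -70 + 27414 = 27344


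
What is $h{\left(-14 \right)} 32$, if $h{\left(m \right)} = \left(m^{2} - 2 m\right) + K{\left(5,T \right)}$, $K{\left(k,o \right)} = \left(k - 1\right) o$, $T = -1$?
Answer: $7040$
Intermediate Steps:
$K{\left(k,o \right)} = o \left(-1 + k\right)$ ($K{\left(k,o \right)} = \left(-1 + k\right) o = o \left(-1 + k\right)$)
$h{\left(m \right)} = -4 + m^{2} - 2 m$ ($h{\left(m \right)} = \left(m^{2} - 2 m\right) - \left(-1 + 5\right) = \left(m^{2} - 2 m\right) - 4 = -4 + m^{2} - 2 m$)
$h{\left(-14 \right)} 32 = \left(-4 + \left(-14\right)^{2} - -28\right) 32 = \left(-4 + 196 + 28\right) 32 = 220 \cdot 32 = 7040$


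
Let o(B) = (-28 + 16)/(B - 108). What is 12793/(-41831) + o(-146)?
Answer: -1373725/5312537 ≈ -0.25858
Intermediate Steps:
o(B) = -12/(-108 + B)
12793/(-41831) + o(-146) = 12793/(-41831) - 12/(-108 - 146) = 12793*(-1/41831) - 12/(-254) = -12793/41831 - 12*(-1/254) = -12793/41831 + 6/127 = -1373725/5312537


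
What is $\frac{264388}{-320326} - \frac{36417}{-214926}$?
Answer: $- \frac{7526423891}{11474397646} \approx -0.65593$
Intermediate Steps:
$\frac{264388}{-320326} - \frac{36417}{-214926} = 264388 \left(- \frac{1}{320326}\right) - - \frac{12139}{71642} = - \frac{132194}{160163} + \frac{12139}{71642} = - \frac{7526423891}{11474397646}$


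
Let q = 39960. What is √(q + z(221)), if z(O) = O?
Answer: √40181 ≈ 200.45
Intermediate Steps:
√(q + z(221)) = √(39960 + 221) = √40181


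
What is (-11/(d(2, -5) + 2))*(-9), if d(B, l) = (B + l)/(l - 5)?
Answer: 990/23 ≈ 43.043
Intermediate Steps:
d(B, l) = (B + l)/(-5 + l)
(-11/(d(2, -5) + 2))*(-9) = (-11/((2 - 5)/(-5 - 5) + 2))*(-9) = (-11/(-3/(-10) + 2))*(-9) = (-11/(-⅒*(-3) + 2))*(-9) = (-11/(3/10 + 2))*(-9) = (-11/(23/10))*(-9) = ((10/23)*(-11))*(-9) = -110/23*(-9) = 990/23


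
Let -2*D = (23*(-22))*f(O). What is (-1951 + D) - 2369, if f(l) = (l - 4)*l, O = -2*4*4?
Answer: 287136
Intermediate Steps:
O = -32 (O = -8*4 = -32)
f(l) = l*(-4 + l) (f(l) = (-4 + l)*l = l*(-4 + l))
D = 291456 (D = -23*(-22)*(-32*(-4 - 32))/2 = -(-253)*(-32*(-36)) = -(-253)*1152 = -½*(-582912) = 291456)
(-1951 + D) - 2369 = (-1951 + 291456) - 2369 = 289505 - 2369 = 287136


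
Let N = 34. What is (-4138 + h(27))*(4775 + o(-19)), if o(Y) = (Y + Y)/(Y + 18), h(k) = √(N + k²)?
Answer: -19916194 + 4813*√763 ≈ -1.9783e+7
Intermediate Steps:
h(k) = √(34 + k²)
o(Y) = 2*Y/(18 + Y) (o(Y) = (2*Y)/(18 + Y) = 2*Y/(18 + Y))
(-4138 + h(27))*(4775 + o(-19)) = (-4138 + √(34 + 27²))*(4775 + 2*(-19)/(18 - 19)) = (-4138 + √(34 + 729))*(4775 + 2*(-19)/(-1)) = (-4138 + √763)*(4775 + 2*(-19)*(-1)) = (-4138 + √763)*(4775 + 38) = (-4138 + √763)*4813 = -19916194 + 4813*√763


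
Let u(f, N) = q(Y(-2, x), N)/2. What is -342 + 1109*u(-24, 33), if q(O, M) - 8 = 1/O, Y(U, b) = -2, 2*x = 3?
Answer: 15267/4 ≈ 3816.8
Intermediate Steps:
x = 3/2 (x = (½)*3 = 3/2 ≈ 1.5000)
q(O, M) = 8 + 1/O
u(f, N) = 15/4 (u(f, N) = (8 + 1/(-2))/2 = (8 - ½)*(½) = (15/2)*(½) = 15/4)
-342 + 1109*u(-24, 33) = -342 + 1109*(15/4) = -342 + 16635/4 = 15267/4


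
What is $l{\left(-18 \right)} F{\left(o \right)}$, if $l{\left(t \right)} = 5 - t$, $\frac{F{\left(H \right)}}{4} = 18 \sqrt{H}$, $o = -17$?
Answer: $1656 i \sqrt{17} \approx 6827.9 i$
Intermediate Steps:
$F{\left(H \right)} = 72 \sqrt{H}$ ($F{\left(H \right)} = 4 \cdot 18 \sqrt{H} = 72 \sqrt{H}$)
$l{\left(-18 \right)} F{\left(o \right)} = \left(5 - -18\right) 72 \sqrt{-17} = \left(5 + 18\right) 72 i \sqrt{17} = 23 \cdot 72 i \sqrt{17} = 1656 i \sqrt{17}$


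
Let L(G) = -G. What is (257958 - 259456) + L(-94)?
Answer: -1404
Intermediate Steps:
(257958 - 259456) + L(-94) = (257958 - 259456) - 1*(-94) = -1498 + 94 = -1404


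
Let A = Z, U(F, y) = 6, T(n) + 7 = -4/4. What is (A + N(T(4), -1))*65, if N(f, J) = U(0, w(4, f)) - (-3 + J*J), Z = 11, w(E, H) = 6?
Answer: 1235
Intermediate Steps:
T(n) = -8 (T(n) = -7 - 4/4 = -7 - 4*¼ = -7 - 1 = -8)
N(f, J) = 9 - J² (N(f, J) = 6 - (-3 + J*J) = 6 - (-3 + J²) = 6 + (3 - J²) = 9 - J²)
A = 11
(A + N(T(4), -1))*65 = (11 + (9 - 1*(-1)²))*65 = (11 + (9 - 1*1))*65 = (11 + (9 - 1))*65 = (11 + 8)*65 = 19*65 = 1235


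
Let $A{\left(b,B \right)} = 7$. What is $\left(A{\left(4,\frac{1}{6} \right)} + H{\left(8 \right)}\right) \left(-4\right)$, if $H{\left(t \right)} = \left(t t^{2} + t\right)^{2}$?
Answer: $-1081628$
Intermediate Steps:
$H{\left(t \right)} = \left(t + t^{3}\right)^{2}$ ($H{\left(t \right)} = \left(t^{3} + t\right)^{2} = \left(t + t^{3}\right)^{2}$)
$\left(A{\left(4,\frac{1}{6} \right)} + H{\left(8 \right)}\right) \left(-4\right) = \left(7 + 8^{2} \left(1 + 8^{2}\right)^{2}\right) \left(-4\right) = \left(7 + 64 \left(1 + 64\right)^{2}\right) \left(-4\right) = \left(7 + 64 \cdot 65^{2}\right) \left(-4\right) = \left(7 + 64 \cdot 4225\right) \left(-4\right) = \left(7 + 270400\right) \left(-4\right) = 270407 \left(-4\right) = -1081628$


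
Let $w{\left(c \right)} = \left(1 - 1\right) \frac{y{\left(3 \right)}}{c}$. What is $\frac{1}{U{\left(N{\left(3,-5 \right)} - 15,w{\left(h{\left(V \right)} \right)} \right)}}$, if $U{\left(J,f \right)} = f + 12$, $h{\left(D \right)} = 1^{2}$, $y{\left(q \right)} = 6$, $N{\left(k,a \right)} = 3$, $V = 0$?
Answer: $\frac{1}{12} \approx 0.083333$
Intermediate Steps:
$h{\left(D \right)} = 1$
$w{\left(c \right)} = 0$ ($w{\left(c \right)} = \left(1 - 1\right) \frac{6}{c} = 0 \frac{6}{c} = 0$)
$U{\left(J,f \right)} = 12 + f$
$\frac{1}{U{\left(N{\left(3,-5 \right)} - 15,w{\left(h{\left(V \right)} \right)} \right)}} = \frac{1}{12 + 0} = \frac{1}{12}$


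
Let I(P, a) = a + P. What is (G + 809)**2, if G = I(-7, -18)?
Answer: 614656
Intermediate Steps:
I(P, a) = P + a
G = -25 (G = -7 - 18 = -25)
(G + 809)**2 = (-25 + 809)**2 = 784**2 = 614656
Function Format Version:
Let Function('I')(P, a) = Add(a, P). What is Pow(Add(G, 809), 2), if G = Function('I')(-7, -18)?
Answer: 614656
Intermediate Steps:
Function('I')(P, a) = Add(P, a)
G = -25 (G = Add(-7, -18) = -25)
Pow(Add(G, 809), 2) = Pow(Add(-25, 809), 2) = Pow(784, 2) = 614656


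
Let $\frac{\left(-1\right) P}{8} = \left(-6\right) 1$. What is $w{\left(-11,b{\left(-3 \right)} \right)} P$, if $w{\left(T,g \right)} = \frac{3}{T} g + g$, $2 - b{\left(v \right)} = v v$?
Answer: $- \frac{2688}{11} \approx -244.36$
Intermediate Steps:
$b{\left(v \right)} = 2 - v^{2}$ ($b{\left(v \right)} = 2 - v v = 2 - v^{2}$)
$w{\left(T,g \right)} = g + \frac{3 g}{T}$ ($w{\left(T,g \right)} = \frac{3 g}{T} + g = g + \frac{3 g}{T}$)
$P = 48$ ($P = - 8 \left(\left(-6\right) 1\right) = \left(-8\right) \left(-6\right) = 48$)
$w{\left(-11,b{\left(-3 \right)} \right)} P = \frac{\left(2 - \left(-3\right)^{2}\right) \left(3 - 11\right)}{-11} \cdot 48 = \left(2 - 9\right) \left(- \frac{1}{11}\right) \left(-8\right) 48 = \left(-7\right) \left(- \frac{1}{11}\right) \left(-8\right) 48 = \left(- \frac{56}{11}\right) 48 = - \frac{2688}{11}$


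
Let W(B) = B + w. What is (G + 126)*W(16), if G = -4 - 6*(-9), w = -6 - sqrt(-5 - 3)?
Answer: 1760 - 352*I*sqrt(2) ≈ 1760.0 - 497.8*I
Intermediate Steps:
w = -6 - 2*I*sqrt(2) (w = -6 - sqrt(-8) = -6 - 2*I*sqrt(2) ≈ -6.0 - 2.8284*I)
W(B) = -6 + B - 2*I*sqrt(2) (W(B) = B + (-6 - 2*I*sqrt(2)) = -6 + B - 2*I*sqrt(2))
G = 50 (G = -4 + 54 = 50)
(G + 126)*W(16) = (50 + 126)*(-6 + 16 - 2*I*sqrt(2)) = 176*(10 - 2*I*sqrt(2)) = 1760 - 352*I*sqrt(2)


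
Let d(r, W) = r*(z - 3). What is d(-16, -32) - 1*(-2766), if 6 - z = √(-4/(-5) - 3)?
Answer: 2718 + 16*I*√55/5 ≈ 2718.0 + 23.732*I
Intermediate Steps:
z = 6 - I*√55/5 (z = 6 - √(-4/(-5) - 3) = 6 - √(-4*(-⅕) - 3) = 6 - √(⅘ - 3) = 6 - √(-11/5) = 6 - I*√55/5 ≈ 6.0 - 1.4832*I)
d(r, W) = r*(3 - I*√55/5) (d(r, W) = r*((6 - I*√55/5) - 3) = r*(3 - I*√55/5))
d(-16, -32) - 1*(-2766) = (⅕)*(-16)*(15 - I*√55) - 1*(-2766) = (-48 + 16*I*√55/5) + 2766 = 2718 + 16*I*√55/5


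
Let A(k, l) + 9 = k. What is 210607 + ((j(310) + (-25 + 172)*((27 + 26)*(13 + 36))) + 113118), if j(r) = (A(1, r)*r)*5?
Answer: 693084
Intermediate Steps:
A(k, l) = -9 + k
j(r) = -40*r (j(r) = ((-9 + 1)*r)*5 = -8*r*5 = -40*r)
210607 + ((j(310) + (-25 + 172)*((27 + 26)*(13 + 36))) + 113118) = 210607 + ((-40*310 + (-25 + 172)*((27 + 26)*(13 + 36))) + 113118) = 210607 + ((-12400 + 147*(53*49)) + 113118) = 210607 + ((-12400 + 147*2597) + 113118) = 210607 + ((-12400 + 381759) + 113118) = 210607 + (369359 + 113118) = 210607 + 482477 = 693084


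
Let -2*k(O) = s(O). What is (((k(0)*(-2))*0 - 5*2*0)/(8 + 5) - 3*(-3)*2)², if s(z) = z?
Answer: 324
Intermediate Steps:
k(O) = -O/2
(((k(0)*(-2))*0 - 5*2*0)/(8 + 5) - 3*(-3)*2)² = (((-½*0*(-2))*0 - 5*2*0)/(8 + 5) - 3*(-3)*2)² = (((0*(-2))*0 - 10*0)/13 + 9*2)² = ((0*0 + 0)*(1/13) + 18)² = ((0 + 0)*(1/13) + 18)² = (0*(1/13) + 18)² = (0 + 18)² = 18² = 324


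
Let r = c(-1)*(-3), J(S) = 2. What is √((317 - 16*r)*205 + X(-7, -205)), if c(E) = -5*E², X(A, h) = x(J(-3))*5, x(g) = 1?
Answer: √15790 ≈ 125.66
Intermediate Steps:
X(A, h) = 5 (X(A, h) = 1*5 = 5)
r = 15 (r = -5*(-1)²*(-3) = -5*1*(-3) = -5*(-3) = 15)
√((317 - 16*r)*205 + X(-7, -205)) = √((317 - 16*15)*205 + 5) = √((317 - 240)*205 + 5) = √(77*205 + 5) = √(15785 + 5) = √15790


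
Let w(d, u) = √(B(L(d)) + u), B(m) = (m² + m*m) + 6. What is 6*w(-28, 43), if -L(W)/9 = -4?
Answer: 6*√2641 ≈ 308.34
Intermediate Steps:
L(W) = 36 (L(W) = -9*(-4) = 36)
B(m) = 6 + 2*m² (B(m) = (m² + m²) + 6 = 2*m² + 6 = 6 + 2*m²)
w(d, u) = √(2598 + u) (w(d, u) = √((6 + 2*36²) + u) = √((6 + 2*1296) + u) = √((6 + 2592) + u) = √(2598 + u))
6*w(-28, 43) = 6*√(2598 + 43) = 6*√2641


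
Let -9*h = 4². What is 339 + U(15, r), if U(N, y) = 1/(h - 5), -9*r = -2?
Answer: 20670/61 ≈ 338.85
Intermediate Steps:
r = 2/9 (r = -⅑*(-2) = 2/9 ≈ 0.22222)
h = -16/9 (h = -⅑*4² = -⅑*16 = -16/9 ≈ -1.7778)
U(N, y) = -9/61 (U(N, y) = 1/(-16/9 - 5) = 1/(-61/9) = -9/61)
339 + U(15, r) = 339 - 9/61 = 20670/61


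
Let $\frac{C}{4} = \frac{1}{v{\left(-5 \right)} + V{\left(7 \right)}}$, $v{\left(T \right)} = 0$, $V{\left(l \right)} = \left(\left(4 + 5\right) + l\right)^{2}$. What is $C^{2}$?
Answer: $\frac{1}{4096} \approx 0.00024414$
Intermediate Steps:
$V{\left(l \right)} = \left(9 + l\right)^{2}$
$C = \frac{1}{64}$ ($C = \frac{4}{0 + \left(9 + 7\right)^{2}} = \frac{4}{0 + 16^{2}} = \frac{4}{0 + 256} = \frac{4}{256} = 4 \cdot \frac{1}{256} = \frac{1}{64} \approx 0.015625$)
$C^{2} = \left(\frac{1}{64}\right)^{2} = \frac{1}{4096}$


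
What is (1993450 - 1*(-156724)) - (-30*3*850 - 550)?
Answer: 2227224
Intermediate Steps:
(1993450 - 1*(-156724)) - (-30*3*850 - 550) = (1993450 + 156724) - (-90*850 - 550) = 2150174 - (-76500 - 550) = 2150174 - 1*(-77050) = 2150174 + 77050 = 2227224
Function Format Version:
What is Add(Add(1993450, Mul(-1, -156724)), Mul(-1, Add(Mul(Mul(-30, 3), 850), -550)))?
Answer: 2227224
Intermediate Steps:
Add(Add(1993450, Mul(-1, -156724)), Mul(-1, Add(Mul(Mul(-30, 3), 850), -550))) = Add(Add(1993450, 156724), Mul(-1, Add(Mul(-90, 850), -550))) = Add(2150174, Mul(-1, Add(-76500, -550))) = Add(2150174, Mul(-1, -77050)) = Add(2150174, 77050) = 2227224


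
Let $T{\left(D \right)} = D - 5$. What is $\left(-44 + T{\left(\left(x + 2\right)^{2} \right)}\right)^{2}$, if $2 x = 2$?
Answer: $1600$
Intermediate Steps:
$x = 1$ ($x = \frac{1}{2} \cdot 2 = 1$)
$T{\left(D \right)} = -5 + D$ ($T{\left(D \right)} = D - 5 = -5 + D$)
$\left(-44 + T{\left(\left(x + 2\right)^{2} \right)}\right)^{2} = \left(-44 - \left(5 - \left(1 + 2\right)^{2}\right)\right)^{2} = \left(-44 - \left(5 - 3^{2}\right)\right)^{2} = \left(-44 + \left(-5 + 9\right)\right)^{2} = \left(-44 + 4\right)^{2} = \left(-40\right)^{2} = 1600$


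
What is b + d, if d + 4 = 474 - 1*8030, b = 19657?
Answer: 12097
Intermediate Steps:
d = -7560 (d = -4 + (474 - 1*8030) = -4 + (474 - 8030) = -4 - 7556 = -7560)
b + d = 19657 - 7560 = 12097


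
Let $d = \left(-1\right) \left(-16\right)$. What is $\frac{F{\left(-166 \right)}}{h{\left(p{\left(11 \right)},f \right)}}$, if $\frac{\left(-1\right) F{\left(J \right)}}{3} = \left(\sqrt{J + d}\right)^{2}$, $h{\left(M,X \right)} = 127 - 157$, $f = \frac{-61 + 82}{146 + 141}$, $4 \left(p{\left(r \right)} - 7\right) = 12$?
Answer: $-15$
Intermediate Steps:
$p{\left(r \right)} = 10$ ($p{\left(r \right)} = 7 + \frac{1}{4} \cdot 12 = 7 + 3 = 10$)
$f = \frac{3}{41}$ ($f = \frac{21}{287} = 21 \cdot \frac{1}{287} = \frac{3}{41} \approx 0.073171$)
$d = 16$
$h{\left(M,X \right)} = -30$ ($h{\left(M,X \right)} = 127 - 157 = -30$)
$F{\left(J \right)} = -48 - 3 J$ ($F{\left(J \right)} = - 3 \left(\sqrt{J + 16}\right)^{2} = - 3 \left(\sqrt{16 + J}\right)^{2} = - 3 \left(16 + J\right) = -48 - 3 J$)
$\frac{F{\left(-166 \right)}}{h{\left(p{\left(11 \right)},f \right)}} = \frac{-48 - -498}{-30} = \left(-48 + 498\right) \left(- \frac{1}{30}\right) = 450 \left(- \frac{1}{30}\right) = -15$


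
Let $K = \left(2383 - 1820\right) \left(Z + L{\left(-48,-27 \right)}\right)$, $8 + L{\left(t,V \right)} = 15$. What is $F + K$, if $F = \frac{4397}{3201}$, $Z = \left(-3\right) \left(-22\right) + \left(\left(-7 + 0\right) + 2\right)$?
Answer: $\frac{122551481}{3201} \approx 38285.0$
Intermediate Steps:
$L{\left(t,V \right)} = 7$ ($L{\left(t,V \right)} = -8 + 15 = 7$)
$Z = 61$ ($Z = 66 + \left(-7 + 2\right) = 66 - 5 = 61$)
$F = \frac{4397}{3201}$ ($F = 4397 \cdot \frac{1}{3201} = \frac{4397}{3201} \approx 1.3736$)
$K = 38284$ ($K = \left(2383 - 1820\right) \left(61 + 7\right) = 563 \cdot 68 = 38284$)
$F + K = \frac{4397}{3201} + 38284 = \frac{122551481}{3201}$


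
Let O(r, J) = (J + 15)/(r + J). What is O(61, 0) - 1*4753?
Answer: -289918/61 ≈ -4752.8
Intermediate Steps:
O(r, J) = (15 + J)/(J + r)
O(61, 0) - 1*4753 = (15 + 0)/(0 + 61) - 1*4753 = 15/61 - 4753 = -289918/61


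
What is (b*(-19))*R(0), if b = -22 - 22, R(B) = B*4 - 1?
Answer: -836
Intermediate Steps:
R(B) = -1 + 4*B (R(B) = 4*B - 1 = -1 + 4*B)
b = -44
(b*(-19))*R(0) = (-44*(-19))*(-1 + 4*0) = 836*(-1 + 0) = 836*(-1) = -836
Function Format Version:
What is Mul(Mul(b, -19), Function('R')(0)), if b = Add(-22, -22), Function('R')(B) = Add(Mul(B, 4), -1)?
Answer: -836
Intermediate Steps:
Function('R')(B) = Add(-1, Mul(4, B)) (Function('R')(B) = Add(Mul(4, B), -1) = Add(-1, Mul(4, B)))
b = -44
Mul(Mul(b, -19), Function('R')(0)) = Mul(Mul(-44, -19), Add(-1, Mul(4, 0))) = Mul(836, Add(-1, 0)) = Mul(836, -1) = -836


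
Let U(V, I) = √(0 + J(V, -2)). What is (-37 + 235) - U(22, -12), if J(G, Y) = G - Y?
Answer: 198 - 2*√6 ≈ 193.10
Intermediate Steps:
U(V, I) = √(2 + V) (U(V, I) = √(0 + (V - 1*(-2))) = √(0 + (V + 2)) = √(0 + (2 + V)) = √(2 + V))
(-37 + 235) - U(22, -12) = (-37 + 235) - √(2 + 22) = 198 - √24 = 198 - 2*√6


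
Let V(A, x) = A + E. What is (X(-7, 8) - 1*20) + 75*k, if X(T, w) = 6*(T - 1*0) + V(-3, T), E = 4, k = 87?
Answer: 6464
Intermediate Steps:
V(A, x) = 4 + A (V(A, x) = A + 4 = 4 + A)
X(T, w) = 1 + 6*T (X(T, w) = 6*(T - 1*0) + (4 - 3) = 6*(T + 0) + 1 = 6*T + 1 = 1 + 6*T)
(X(-7, 8) - 1*20) + 75*k = ((1 + 6*(-7)) - 1*20) + 75*87 = ((1 - 42) - 20) + 6525 = (-41 - 20) + 6525 = -61 + 6525 = 6464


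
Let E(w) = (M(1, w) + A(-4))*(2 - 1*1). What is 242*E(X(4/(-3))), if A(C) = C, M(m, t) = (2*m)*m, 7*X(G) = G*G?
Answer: -484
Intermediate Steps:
X(G) = G²/7 (X(G) = (G*G)/7 = G²/7)
M(m, t) = 2*m²
E(w) = -2 (E(w) = (2*1² - 4)*(2 - 1*1) = (2*1 - 4)*(2 - 1) = (2 - 4)*1 = -2*1 = -2)
242*E(X(4/(-3))) = 242*(-2) = -484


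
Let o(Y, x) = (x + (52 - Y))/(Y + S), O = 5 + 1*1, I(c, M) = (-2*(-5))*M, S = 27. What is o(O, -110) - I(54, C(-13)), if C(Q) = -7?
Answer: 2246/33 ≈ 68.061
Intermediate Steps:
I(c, M) = 10*M
O = 6 (O = 5 + 1 = 6)
o(Y, x) = (52 + x - Y)/(27 + Y) (o(Y, x) = (x + (52 - Y))/(Y + 27) = (52 + x - Y)/(27 + Y))
o(O, -110) - I(54, C(-13)) = (52 - 110 - 1*6)/(27 + 6) - 10*(-7) = (52 - 110 - 6)/33 - 1*(-70) = (1/33)*(-64) + 70 = -64/33 + 70 = 2246/33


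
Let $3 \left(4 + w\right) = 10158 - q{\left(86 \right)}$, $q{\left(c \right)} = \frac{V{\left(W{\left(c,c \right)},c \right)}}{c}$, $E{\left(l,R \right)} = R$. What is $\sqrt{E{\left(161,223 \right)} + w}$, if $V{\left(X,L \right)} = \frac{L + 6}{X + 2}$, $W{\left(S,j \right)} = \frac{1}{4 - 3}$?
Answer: $\frac{\sqrt{59988827}}{129} \approx 60.041$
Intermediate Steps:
$W{\left(S,j \right)} = 1$ ($W{\left(S,j \right)} = 1^{-1} = 1$)
$V{\left(X,L \right)} = \frac{6 + L}{2 + X}$
$q{\left(c \right)} = \frac{2 + \frac{c}{3}}{c}$ ($q{\left(c \right)} = \frac{\frac{1}{2 + 1} \left(6 + c\right)}{c} = \frac{\frac{1}{3} \left(6 + c\right)}{c} = \frac{2 + \frac{c}{3}}{c}$)
$w = \frac{1308788}{387}$ ($w = -4 + \frac{10158 - \frac{6 + 86}{3 \cdot 86}}{3} = -4 + \frac{10158 - \frac{1}{3} \cdot \frac{1}{86} \cdot 92}{3} = -4 + \frac{10158 - \frac{46}{129}}{3} = -4 + \frac{1}{3} \cdot \frac{1310336}{129} = -4 + \frac{1310336}{387} = \frac{1308788}{387} \approx 3381.9$)
$\sqrt{E{\left(161,223 \right)} + w} = \sqrt{223 + \frac{1308788}{387}} = \sqrt{\frac{1395089}{387}} = \frac{\sqrt{59988827}}{129}$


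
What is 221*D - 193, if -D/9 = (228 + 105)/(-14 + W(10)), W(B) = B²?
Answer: -678935/86 ≈ -7894.6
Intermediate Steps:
D = -2997/86 (D = -9*(228 + 105)/(-14 + 10²) = -2997/(-14 + 100) = -2997/86 ≈ -34.849)
221*D - 193 = 221*(-2997/86) - 193 = -662337/86 - 193 = -678935/86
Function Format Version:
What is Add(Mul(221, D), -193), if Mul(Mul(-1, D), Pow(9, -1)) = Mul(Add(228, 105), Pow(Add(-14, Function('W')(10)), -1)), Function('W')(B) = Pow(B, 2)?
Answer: Rational(-678935, 86) ≈ -7894.6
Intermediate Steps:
D = Rational(-2997, 86) (D = Mul(-9, Mul(Add(228, 105), Pow(Add(-14, Pow(10, 2)), -1))) = Mul(-9, Mul(333, Pow(Add(-14, 100), -1))) = Mul(-9, Mul(333, Pow(86, -1))) = Mul(-9, Mul(333, Rational(1, 86))) = Mul(-9, Rational(333, 86)) = Rational(-2997, 86) ≈ -34.849)
Add(Mul(221, D), -193) = Add(Mul(221, Rational(-2997, 86)), -193) = Add(Rational(-662337, 86), -193) = Rational(-678935, 86)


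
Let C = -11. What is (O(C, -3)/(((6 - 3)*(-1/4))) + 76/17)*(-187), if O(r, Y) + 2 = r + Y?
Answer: -14476/3 ≈ -4825.3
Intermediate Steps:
O(r, Y) = -2 + Y + r (O(r, Y) = -2 + (r + Y) = -2 + (Y + r) = -2 + Y + r)
(O(C, -3)/(((6 - 3)*(-1/4))) + 76/17)*(-187) = ((-2 - 3 - 11)/(((6 - 3)*(-1/4))) + 76/17)*(-187) = (-16/(3*(-1*¼)) + 76*(1/17))*(-187) = (-16/(3*(-¼)) + 76/17)*(-187) = (-16/(-¾) + 76/17)*(-187) = (-16*(-4/3) + 76/17)*(-187) = (64/3 + 76/17)*(-187) = (1316/51)*(-187) = -14476/3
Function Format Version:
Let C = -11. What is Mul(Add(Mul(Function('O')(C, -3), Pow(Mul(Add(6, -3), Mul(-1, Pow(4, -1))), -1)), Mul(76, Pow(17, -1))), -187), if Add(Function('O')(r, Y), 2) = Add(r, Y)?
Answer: Rational(-14476, 3) ≈ -4825.3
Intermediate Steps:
Function('O')(r, Y) = Add(-2, Y, r) (Function('O')(r, Y) = Add(-2, Add(r, Y)) = Add(-2, Add(Y, r)) = Add(-2, Y, r))
Mul(Add(Mul(Function('O')(C, -3), Pow(Mul(Add(6, -3), Mul(-1, Pow(4, -1))), -1)), Mul(76, Pow(17, -1))), -187) = Mul(Add(Mul(Add(-2, -3, -11), Pow(Mul(Add(6, -3), Mul(-1, Pow(4, -1))), -1)), Mul(76, Pow(17, -1))), -187) = Mul(Add(Mul(-16, Pow(Mul(3, Mul(-1, Rational(1, 4))), -1)), Mul(76, Rational(1, 17))), -187) = Mul(Add(Mul(-16, Pow(Mul(3, Rational(-1, 4)), -1)), Rational(76, 17)), -187) = Mul(Add(Mul(-16, Pow(Rational(-3, 4), -1)), Rational(76, 17)), -187) = Mul(Add(Mul(-16, Rational(-4, 3)), Rational(76, 17)), -187) = Mul(Add(Rational(64, 3), Rational(76, 17)), -187) = Mul(Rational(1316, 51), -187) = Rational(-14476, 3)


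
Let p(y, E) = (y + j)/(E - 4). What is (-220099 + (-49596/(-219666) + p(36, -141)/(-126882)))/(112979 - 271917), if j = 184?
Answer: 14825086403871505/10705509793626102 ≈ 1.3848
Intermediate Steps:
p(y, E) = (184 + y)/(-4 + E) (p(y, E) = (y + 184)/(E - 4) = (184 + y)/(-4 + E))
(-220099 + (-49596/(-219666) + p(36, -141)/(-126882)))/(112979 - 271917) = (-220099 + (-49596/(-219666) + ((184 + 36)/(-4 - 141))/(-126882)))/(112979 - 271917) = (-220099 + (-49596*(-1/219666) + (220/(-145))*(-1/126882)))/(-158938) = (-220099 + (8266/36611 - 1/145*220*(-1/126882)))*(-1/158938) = (-220099 + (8266/36611 - 44/29*(-1/126882)))*(-1/158938) = (-220099 + (8266/36611 + 22/1839789))*(-1/158938) = (-220099 + 15208501316/67356515079)*(-1/158938) = -14825086403871505/67356515079*(-1/158938) = 14825086403871505/10705509793626102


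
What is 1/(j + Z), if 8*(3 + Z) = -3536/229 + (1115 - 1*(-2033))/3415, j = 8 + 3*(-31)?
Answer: -1564070/140476797 ≈ -0.011134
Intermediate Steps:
j = -85 (j = 8 - 93 = -85)
Z = -7530847/1564070 (Z = -3 + (-3536/229 + (1115 - 1*(-2033))/3415)/8 = -3 + (-3536*1/229 + (1115 + 2033)*(1/3415))/8 = -3 + (-3536/229 + 3148*(1/3415))/8 = -3 + (-3536/229 + 3148/3415)/8 = -3 + (⅛)*(-11354548/782035) = -3 - 2838637/1564070 = -7530847/1564070 ≈ -4.8149)
1/(j + Z) = 1/(-85 - 7530847/1564070) = 1/(-140476797/1564070) = -1564070/140476797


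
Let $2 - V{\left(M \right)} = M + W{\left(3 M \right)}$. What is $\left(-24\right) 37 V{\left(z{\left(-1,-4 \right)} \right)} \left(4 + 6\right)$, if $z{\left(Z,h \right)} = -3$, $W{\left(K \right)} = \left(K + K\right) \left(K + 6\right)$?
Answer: $435120$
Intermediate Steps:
$W{\left(K \right)} = 2 K \left(6 + K\right)$
$V{\left(M \right)} = 2 - M - 6 M \left(6 + 3 M\right)$ ($V{\left(M \right)} = 2 - \left(M + 2 \cdot 3 M \left(6 + 3 M\right)\right) = 2 - \left(M + 6 M \left(6 + 3 M\right)\right) = 2 - M - 6 M \left(6 + 3 M\right)$)
$\left(-24\right) 37 V{\left(z{\left(-1,-4 \right)} \right)} \left(4 + 6\right) = \left(-24\right) 37 \left(2 - -3 - - 54 \left(2 - 3\right)\right) \left(4 + 6\right) = - 888 \left(2 + 3 - \left(-54\right) \left(-1\right)\right) 10 = - 888 \left(2 + 3 - 54\right) 10 = - 888 \left(\left(-49\right) 10\right) = \left(-888\right) \left(-490\right) = 435120$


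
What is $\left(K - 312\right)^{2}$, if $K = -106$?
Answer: $174724$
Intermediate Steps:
$\left(K - 312\right)^{2} = \left(-106 - 312\right)^{2} = \left(-418\right)^{2} = 174724$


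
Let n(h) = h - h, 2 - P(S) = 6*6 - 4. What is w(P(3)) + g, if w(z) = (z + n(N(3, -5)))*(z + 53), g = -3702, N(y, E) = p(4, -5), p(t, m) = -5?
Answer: -4392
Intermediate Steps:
P(S) = -30 (P(S) = 2 - (6*6 - 4) = 2 - (36 - 4) = 2 - 1*32 = 2 - 32 = -30)
N(y, E) = -5
n(h) = 0
w(z) = z*(53 + z) (w(z) = (z + 0)*(z + 53) = z*(53 + z))
w(P(3)) + g = -30*(53 - 30) - 3702 = -30*23 - 3702 = -690 - 3702 = -4392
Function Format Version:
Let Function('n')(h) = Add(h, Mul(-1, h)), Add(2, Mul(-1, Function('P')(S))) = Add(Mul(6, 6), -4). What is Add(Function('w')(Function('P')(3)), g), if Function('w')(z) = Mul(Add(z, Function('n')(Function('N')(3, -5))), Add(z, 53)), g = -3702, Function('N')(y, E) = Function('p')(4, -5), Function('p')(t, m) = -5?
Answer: -4392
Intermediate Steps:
Function('P')(S) = -30 (Function('P')(S) = Add(2, Mul(-1, Add(Mul(6, 6), -4))) = Add(2, Mul(-1, Add(36, -4))) = Add(2, Mul(-1, 32)) = Add(2, -32) = -30)
Function('N')(y, E) = -5
Function('n')(h) = 0
Function('w')(z) = Mul(z, Add(53, z)) (Function('w')(z) = Mul(Add(z, 0), Add(z, 53)) = Mul(z, Add(53, z)))
Add(Function('w')(Function('P')(3)), g) = Add(Mul(-30, Add(53, -30)), -3702) = Add(Mul(-30, 23), -3702) = Add(-690, -3702) = -4392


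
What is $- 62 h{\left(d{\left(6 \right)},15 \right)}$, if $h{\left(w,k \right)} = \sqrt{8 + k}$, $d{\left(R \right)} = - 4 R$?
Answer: $- 62 \sqrt{23} \approx -297.34$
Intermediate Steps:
$- 62 h{\left(d{\left(6 \right)},15 \right)} = - 62 \sqrt{8 + 15} = - 62 \sqrt{23}$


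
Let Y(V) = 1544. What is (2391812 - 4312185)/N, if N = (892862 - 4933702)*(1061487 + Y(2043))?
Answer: 1920373/4295538186040 ≈ 4.4706e-7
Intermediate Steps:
N = -4295538186040 (N = (892862 - 4933702)*(1061487 + 1544) = -4040840*1063031 = -4295538186040)
(2391812 - 4312185)/N = (2391812 - 4312185)/(-4295538186040) = -1920373*(-1/4295538186040) = 1920373/4295538186040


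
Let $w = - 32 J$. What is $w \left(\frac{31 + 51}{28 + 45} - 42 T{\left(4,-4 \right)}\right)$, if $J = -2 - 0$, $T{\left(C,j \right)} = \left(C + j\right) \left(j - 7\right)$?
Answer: $\frac{5248}{73} \approx 71.89$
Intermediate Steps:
$T{\left(C,j \right)} = \left(-7 + j\right) \left(C + j\right)$ ($T{\left(C,j \right)} = \left(C + j\right) \left(-7 + j\right) = \left(-7 + j\right) \left(C + j\right)$)
$J = -2$ ($J = -2 + 0 = -2$)
$w = 64$ ($w = \left(-32\right) \left(-2\right) = 64$)
$w \left(\frac{31 + 51}{28 + 45} - 42 T{\left(4,-4 \right)}\right) = 64 \left(\frac{31 + 51}{28 + 45} - 42 \left(\left(-4\right)^{2} - 28 - -28 + 4 \left(-4\right)\right)\right) = 64 \left(\frac{82}{73} - 42 \left(16 - 28 + 28 - 16\right)\right) = 64 \left(82 \cdot \frac{1}{73} - 0\right) = 64 \left(\frac{82}{73} + 0\right) = 64 \cdot \frac{82}{73} = \frac{5248}{73}$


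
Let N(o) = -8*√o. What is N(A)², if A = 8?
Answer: 512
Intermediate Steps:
N(A)² = (-16*√2)² = 512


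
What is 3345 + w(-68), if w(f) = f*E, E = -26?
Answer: 5113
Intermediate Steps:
w(f) = -26*f (w(f) = f*(-26) = -26*f)
3345 + w(-68) = 3345 - 26*(-68) = 3345 + 1768 = 5113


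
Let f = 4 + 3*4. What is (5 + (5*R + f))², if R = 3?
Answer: 1296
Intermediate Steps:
f = 16 (f = 4 + 12 = 16)
(5 + (5*R + f))² = (5 + (5*3 + 16))² = (5 + (15 + 16))² = (5 + 31)² = 36² = 1296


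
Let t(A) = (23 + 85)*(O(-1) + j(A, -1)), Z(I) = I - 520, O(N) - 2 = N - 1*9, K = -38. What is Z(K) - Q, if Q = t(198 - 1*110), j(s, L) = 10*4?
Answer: -4014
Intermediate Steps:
O(N) = -7 + N (O(N) = 2 + (N - 1*9) = 2 + (N - 9) = 2 + (-9 + N) = -7 + N)
j(s, L) = 40
Z(I) = -520 + I
t(A) = 3456 (t(A) = (23 + 85)*((-7 - 1) + 40) = 108*(-8 + 40) = 108*32 = 3456)
Q = 3456
Z(K) - Q = (-520 - 38) - 1*3456 = -558 - 3456 = -4014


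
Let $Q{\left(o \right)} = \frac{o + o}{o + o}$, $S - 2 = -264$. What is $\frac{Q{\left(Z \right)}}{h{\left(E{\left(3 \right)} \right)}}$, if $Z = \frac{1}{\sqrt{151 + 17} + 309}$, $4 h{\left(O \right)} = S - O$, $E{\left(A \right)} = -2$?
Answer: $- \frac{1}{65} \approx -0.015385$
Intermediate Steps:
$S = -262$ ($S = 2 - 264 = -262$)
$h{\left(O \right)} = - \frac{131}{2} - \frac{O}{4}$ ($h{\left(O \right)} = \frac{-262 - O}{4} = - \frac{131}{2} - \frac{O}{4}$)
$Z = \frac{1}{309 + 2 \sqrt{42}}$ ($Z = \frac{1}{\sqrt{168} + 309} = \frac{1}{2 \sqrt{42} + 309} = \frac{1}{309 + 2 \sqrt{42}} \approx 0.003106$)
$Q{\left(o \right)} = 1$ ($Q{\left(o \right)} = \frac{2 o}{2 o} = 2 o \frac{1}{2 o} = 1$)
$\frac{Q{\left(Z \right)}}{h{\left(E{\left(3 \right)} \right)}} = 1 \frac{1}{- \frac{131}{2} - - \frac{1}{2}} = 1 \frac{1}{- \frac{131}{2} + \frac{1}{2}} = 1 \frac{1}{-65} = 1 \left(- \frac{1}{65}\right) = - \frac{1}{65}$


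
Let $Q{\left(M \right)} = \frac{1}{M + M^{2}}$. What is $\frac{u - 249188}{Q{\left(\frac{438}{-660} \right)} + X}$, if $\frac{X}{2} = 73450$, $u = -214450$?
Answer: $- \frac{626143119}{198382400} \approx -3.1562$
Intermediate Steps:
$X = 146900$ ($X = 2 \cdot 73450 = 146900$)
$\frac{u - 249188}{Q{\left(\frac{438}{-660} \right)} + X} = \frac{-214450 - 249188}{\frac{1}{\frac{438}{-660} \left(1 + \frac{438}{-660}\right)} + 146900} = - \frac{463638}{\frac{1}{438 \left(- \frac{1}{660}\right) \left(1 + 438 \left(- \frac{1}{660}\right)\right)} + 146900} = - \frac{463638}{\frac{1}{\left(- \frac{73}{110}\right) \left(1 - \frac{73}{110}\right)} + 146900} = - \frac{463638}{- \frac{110}{73 \cdot \frac{37}{110}} + 146900} = - \frac{463638}{\left(- \frac{110}{73}\right) \frac{110}{37} + 146900} = - \frac{463638}{- \frac{12100}{2701} + 146900} = - \frac{463638}{\frac{396764800}{2701}} = \left(-463638\right) \frac{2701}{396764800} = - \frac{626143119}{198382400}$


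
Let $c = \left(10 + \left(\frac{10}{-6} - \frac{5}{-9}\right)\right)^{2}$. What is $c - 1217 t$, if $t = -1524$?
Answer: $\frac{150237748}{81} \approx 1.8548 \cdot 10^{6}$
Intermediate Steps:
$c = \frac{6400}{81}$ ($c = \left(10 + \left(10 \left(- \frac{1}{6}\right) - - \frac{5}{9}\right)\right)^{2} = \left(10 + \left(- \frac{5}{3} + \frac{5}{9}\right)\right)^{2} = \left(10 - \frac{10}{9}\right)^{2} = \left(\frac{80}{9}\right)^{2} = \frac{6400}{81} \approx 79.012$)
$c - 1217 t = \frac{6400}{81} - -1854708 = \frac{6400}{81} + 1854708 = \frac{150237748}{81}$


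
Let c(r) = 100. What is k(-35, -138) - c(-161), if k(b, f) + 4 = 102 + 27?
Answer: 25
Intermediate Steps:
k(b, f) = 125 (k(b, f) = -4 + (102 + 27) = -4 + 129 = 125)
k(-35, -138) - c(-161) = 125 - 1*100 = 125 - 100 = 25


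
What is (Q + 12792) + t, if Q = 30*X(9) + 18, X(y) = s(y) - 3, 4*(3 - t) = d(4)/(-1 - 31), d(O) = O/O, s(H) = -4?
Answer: 1613185/128 ≈ 12603.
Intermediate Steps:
d(O) = 1
t = 385/128 (t = 3 - 1/(4*(-1 - 31)) = 3 - 1/(4*(-32)) = 3 - (-1)/128 = 3 - ¼*(-1/32) = 3 + 1/128 = 385/128 ≈ 3.0078)
X(y) = -7 (X(y) = -4 - 3 = -7)
Q = -192 (Q = 30*(-7) + 18 = -210 + 18 = -192)
(Q + 12792) + t = (-192 + 12792) + 385/128 = 12600 + 385/128 = 1613185/128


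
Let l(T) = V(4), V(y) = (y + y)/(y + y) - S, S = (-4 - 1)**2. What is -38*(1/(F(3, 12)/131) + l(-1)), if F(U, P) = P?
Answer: 2983/6 ≈ 497.17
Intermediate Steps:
S = 25 (S = (-5)**2 = 25)
V(y) = -24 (V(y) = (y + y)/(y + y) - 1*25 = (2*y)/((2*y)) - 25 = (2*y)*(1/(2*y)) - 25 = 1 - 25 = -24)
l(T) = -24
-38*(1/(F(3, 12)/131) + l(-1)) = -38*(1/(12/131) - 24) = -38*(131/12 - 24) = -38*(-157/12) = 2983/6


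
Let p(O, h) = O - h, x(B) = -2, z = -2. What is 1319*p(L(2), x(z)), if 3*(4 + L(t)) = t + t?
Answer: -2638/3 ≈ -879.33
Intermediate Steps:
L(t) = -4 + 2*t/3 (L(t) = -4 + (t + t)/3 = -4 + (2*t)/3 = -4 + 2*t/3)
1319*p(L(2), x(z)) = 1319*((-4 + (2/3)*2) - 1*(-2)) = 1319*((-4 + 4/3) + 2) = 1319*(-8/3 + 2) = 1319*(-2/3) = -2638/3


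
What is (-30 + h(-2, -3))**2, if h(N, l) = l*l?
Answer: 441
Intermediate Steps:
h(N, l) = l**2
(-30 + h(-2, -3))**2 = (-30 + (-3)**2)**2 = (-30 + 9)**2 = (-21)**2 = 441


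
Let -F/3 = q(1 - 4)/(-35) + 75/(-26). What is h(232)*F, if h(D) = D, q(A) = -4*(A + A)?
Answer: 1130652/455 ≈ 2484.9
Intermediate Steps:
q(A) = -8*A
F = 9747/910 (F = -3*(-8*(1 - 4)/(-35) + 75/(-26)) = -3*(-8*(-3)*(-1/35) + 75*(-1/26)) = -3*(24*(-1/35) - 75/26) = -3*(-24/35 - 75/26) = -3*(-3249/910) = 9747/910 ≈ 10.711)
h(232)*F = 232*(9747/910) = 1130652/455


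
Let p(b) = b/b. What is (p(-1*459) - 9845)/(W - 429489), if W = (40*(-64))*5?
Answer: 9844/442289 ≈ 0.022257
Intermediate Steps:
W = -12800 (W = -2560*5 = -12800)
p(b) = 1
(p(-1*459) - 9845)/(W - 429489) = (1 - 9845)/(-12800 - 429489) = -9844/(-442289) = -9844*(-1/442289) = 9844/442289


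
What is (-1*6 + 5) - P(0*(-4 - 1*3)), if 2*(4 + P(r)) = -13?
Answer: 19/2 ≈ 9.5000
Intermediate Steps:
P(r) = -21/2 (P(r) = -4 + (½)*(-13) = -4 - 13/2 = -21/2)
(-1*6 + 5) - P(0*(-4 - 1*3)) = (-1*6 + 5) - 1*(-21/2) = (-6 + 5) + 21/2 = -1 + 21/2 = 19/2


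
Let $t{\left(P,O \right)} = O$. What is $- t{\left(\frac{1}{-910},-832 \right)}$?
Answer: $832$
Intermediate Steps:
$- t{\left(\frac{1}{-910},-832 \right)} = \left(-1\right) \left(-832\right) = 832$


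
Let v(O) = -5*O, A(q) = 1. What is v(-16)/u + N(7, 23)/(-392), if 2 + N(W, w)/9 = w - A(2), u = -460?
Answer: -1427/2254 ≈ -0.63310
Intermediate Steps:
N(W, w) = -27 + 9*w (N(W, w) = -18 + 9*(w - 1*1) = -18 + 9*(w - 1) = -18 + 9*(-1 + w) = -18 + (-9 + 9*w) = -27 + 9*w)
v(-16)/u + N(7, 23)/(-392) = -5*(-16)/(-460) + (-27 + 9*23)/(-392) = 80*(-1/460) + (-27 + 207)*(-1/392) = -4/23 + 180*(-1/392) = -4/23 - 45/98 = -1427/2254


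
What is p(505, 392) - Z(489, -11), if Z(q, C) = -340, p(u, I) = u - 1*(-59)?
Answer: 904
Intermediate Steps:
p(u, I) = 59 + u (p(u, I) = u + 59 = 59 + u)
p(505, 392) - Z(489, -11) = (59 + 505) - 1*(-340) = 564 + 340 = 904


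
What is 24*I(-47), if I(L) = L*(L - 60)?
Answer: 120696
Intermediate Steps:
I(L) = L*(-60 + L)
24*I(-47) = 24*(-47*(-60 - 47)) = 24*(-47*(-107)) = 24*5029 = 120696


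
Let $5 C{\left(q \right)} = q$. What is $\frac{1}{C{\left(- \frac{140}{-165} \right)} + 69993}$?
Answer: $\frac{165}{11548873} \approx 1.4287 \cdot 10^{-5}$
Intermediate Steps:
$C{\left(q \right)} = \frac{q}{5}$
$\frac{1}{C{\left(- \frac{140}{-165} \right)} + 69993} = \frac{1}{\frac{\left(-140\right) \frac{1}{-165}}{5} + 69993} = \frac{1}{\frac{\left(-140\right) \left(- \frac{1}{165}\right)}{5} + 69993} = \frac{1}{\frac{1}{5} \cdot \frac{28}{33} + 69993} = \frac{1}{\frac{28}{165} + 69993} = \frac{1}{\frac{11548873}{165}} = \frac{165}{11548873}$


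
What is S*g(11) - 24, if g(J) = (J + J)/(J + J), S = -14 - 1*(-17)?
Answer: -21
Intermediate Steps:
S = 3 (S = -14 + 17 = 3)
g(J) = 1 (g(J) = (2*J)/((2*J)) = (2*J)*(1/(2*J)) = 1)
S*g(11) - 24 = 3*1 - 24 = 3 - 24 = -21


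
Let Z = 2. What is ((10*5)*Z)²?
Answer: 10000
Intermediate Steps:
((10*5)*Z)² = ((10*5)*2)² = (50*2)² = 100² = 10000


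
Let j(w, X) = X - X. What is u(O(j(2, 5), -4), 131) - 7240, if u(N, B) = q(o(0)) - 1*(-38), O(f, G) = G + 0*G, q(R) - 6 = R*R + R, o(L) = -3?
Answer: -7190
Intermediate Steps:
j(w, X) = 0
q(R) = 6 + R + R² (q(R) = 6 + (R*R + R) = 6 + (R² + R) = 6 + (R + R²) = 6 + R + R²)
O(f, G) = G (O(f, G) = G + 0 = G)
u(N, B) = 50 (u(N, B) = (6 - 3 + (-3)²) - 1*(-38) = (6 - 3 + 9) + 38 = 12 + 38 = 50)
u(O(j(2, 5), -4), 131) - 7240 = 50 - 7240 = -7190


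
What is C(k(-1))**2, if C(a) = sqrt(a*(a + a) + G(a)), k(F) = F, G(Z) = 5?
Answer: 7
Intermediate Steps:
C(a) = sqrt(5 + 2*a**2) (C(a) = sqrt(a*(a + a) + 5) = sqrt(a*(2*a) + 5) = sqrt(2*a**2 + 5) = sqrt(5 + 2*a**2))
C(k(-1))**2 = (sqrt(5 + 2*(-1)**2))**2 = (sqrt(5 + 2*1))**2 = (sqrt(5 + 2))**2 = (sqrt(7))**2 = 7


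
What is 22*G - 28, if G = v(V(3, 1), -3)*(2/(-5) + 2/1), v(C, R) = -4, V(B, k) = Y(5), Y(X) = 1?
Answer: -844/5 ≈ -168.80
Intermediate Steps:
V(B, k) = 1
G = -32/5 (G = -4*(2/(-5) + 2/1) = -4*(2*(-⅕) + 2*1) = -4*(-⅖ + 2) = -4*8/5 = -32/5 ≈ -6.4000)
22*G - 28 = 22*(-32/5) - 28 = -704/5 - 28 = -844/5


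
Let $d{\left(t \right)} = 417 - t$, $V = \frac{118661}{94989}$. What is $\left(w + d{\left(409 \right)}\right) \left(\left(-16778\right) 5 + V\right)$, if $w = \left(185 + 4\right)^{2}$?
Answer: $- \frac{284706841947221}{94989} \approx -2.9973 \cdot 10^{9}$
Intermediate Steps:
$V = \frac{118661}{94989}$ ($V = 118661 \cdot \frac{1}{94989} = \frac{118661}{94989} \approx 1.2492$)
$w = 35721$ ($w = 189^{2} = 35721$)
$\left(w + d{\left(409 \right)}\right) \left(\left(-16778\right) 5 + V\right) = \left(35721 + \left(417 - 409\right)\right) \left(\left(-16778\right) 5 + \frac{118661}{94989}\right) = \left(35721 + \left(417 - 409\right)\right) \left(-83890 + \frac{118661}{94989}\right) = \left(35721 + 8\right) \left(- \frac{7968508549}{94989}\right) = 35729 \left(- \frac{7968508549}{94989}\right) = - \frac{284706841947221}{94989}$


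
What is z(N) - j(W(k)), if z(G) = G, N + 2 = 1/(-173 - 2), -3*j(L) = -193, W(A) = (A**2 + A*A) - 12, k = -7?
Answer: -34828/525 ≈ -66.339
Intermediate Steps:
W(A) = -12 + 2*A**2 (W(A) = (A**2 + A**2) - 12 = 2*A**2 - 12 = -12 + 2*A**2)
j(L) = 193/3 (j(L) = -1/3*(-193) = 193/3)
N = -351/175 (N = -2 + 1/(-173 - 2) = -2 + 1/(-175) = -2 - 1/175 = -351/175 ≈ -2.0057)
z(N) - j(W(k)) = -351/175 - 1*193/3 = -351/175 - 193/3 = -34828/525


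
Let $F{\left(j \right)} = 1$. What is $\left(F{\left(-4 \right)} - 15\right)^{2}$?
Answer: $196$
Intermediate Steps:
$\left(F{\left(-4 \right)} - 15\right)^{2} = \left(1 - 15\right)^{2} = \left(-14\right)^{2} = 196$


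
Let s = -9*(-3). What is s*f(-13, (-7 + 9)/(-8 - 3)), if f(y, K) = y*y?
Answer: 4563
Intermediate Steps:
s = 27
f(y, K) = y²
s*f(-13, (-7 + 9)/(-8 - 3)) = 27*(-13)² = 27*169 = 4563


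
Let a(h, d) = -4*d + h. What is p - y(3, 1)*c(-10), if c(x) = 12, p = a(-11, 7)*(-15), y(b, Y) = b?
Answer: 549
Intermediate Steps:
a(h, d) = h - 4*d
p = 585 (p = (-11 - 4*7)*(-15) = (-11 - 28)*(-15) = -39*(-15) = 585)
p - y(3, 1)*c(-10) = 585 - 3*12 = 585 - 1*36 = 585 - 36 = 549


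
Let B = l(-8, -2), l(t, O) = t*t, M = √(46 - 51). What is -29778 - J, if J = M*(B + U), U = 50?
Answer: -29778 - 114*I*√5 ≈ -29778.0 - 254.91*I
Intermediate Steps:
M = I*√5 (M = √(-5) = I*√5 ≈ 2.2361*I)
l(t, O) = t²
B = 64 (B = (-8)² = 64)
J = 114*I*√5 (J = (I*√5)*(64 + 50) = (I*√5)*114 = 114*I*√5 ≈ 254.91*I)
-29778 - J = -29778 - 114*I*√5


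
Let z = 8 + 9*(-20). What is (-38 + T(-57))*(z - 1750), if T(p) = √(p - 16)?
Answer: 73036 - 1922*I*√73 ≈ 73036.0 - 16422.0*I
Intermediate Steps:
T(p) = √(-16 + p)
z = -172 (z = 8 - 180 = -172)
(-38 + T(-57))*(z - 1750) = (-38 + √(-16 - 57))*(-172 - 1750) = (-38 + √(-73))*(-1922) = (-38 + I*√73)*(-1922) = 73036 - 1922*I*√73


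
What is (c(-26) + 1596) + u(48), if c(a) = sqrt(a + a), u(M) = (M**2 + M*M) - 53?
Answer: 6151 + 2*I*sqrt(13) ≈ 6151.0 + 7.2111*I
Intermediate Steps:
u(M) = -53 + 2*M**2 (u(M) = (M**2 + M**2) - 53 = 2*M**2 - 53 = -53 + 2*M**2)
c(a) = sqrt(2)*sqrt(a) (c(a) = sqrt(2*a) = sqrt(2)*sqrt(a))
(c(-26) + 1596) + u(48) = (sqrt(2)*sqrt(-26) + 1596) + (-53 + 2*48**2) = (sqrt(2)*(I*sqrt(26)) + 1596) + (-53 + 2*2304) = (2*I*sqrt(13) + 1596) + (-53 + 4608) = (1596 + 2*I*sqrt(13)) + 4555 = 6151 + 2*I*sqrt(13)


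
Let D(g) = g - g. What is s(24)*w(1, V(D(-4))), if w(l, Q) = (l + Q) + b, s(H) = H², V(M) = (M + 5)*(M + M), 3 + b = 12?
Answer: 5760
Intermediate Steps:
b = 9 (b = -3 + 12 = 9)
D(g) = 0
V(M) = 2*M*(5 + M) (V(M) = (5 + M)*(2*M) = 2*M*(5 + M))
w(l, Q) = 9 + Q + l (w(l, Q) = (l + Q) + 9 = (Q + l) + 9 = 9 + Q + l)
s(24)*w(1, V(D(-4))) = 24²*(9 + 2*0*(5 + 0) + 1) = 576*(9 + 2*0*5 + 1) = 576*(9 + 0 + 1) = 576*10 = 5760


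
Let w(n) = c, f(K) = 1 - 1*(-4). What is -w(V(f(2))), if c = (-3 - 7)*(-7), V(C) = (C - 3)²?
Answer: -70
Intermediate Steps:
f(K) = 5 (f(K) = 1 + 4 = 5)
V(C) = (-3 + C)²
c = 70 (c = -10*(-7) = 70)
w(n) = 70
-w(V(f(2))) = -1*70 = -70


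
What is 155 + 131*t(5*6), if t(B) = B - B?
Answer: 155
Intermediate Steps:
t(B) = 0
155 + 131*t(5*6) = 155 + 131*0 = 155 + 0 = 155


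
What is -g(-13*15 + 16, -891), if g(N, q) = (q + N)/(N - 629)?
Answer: -535/404 ≈ -1.3243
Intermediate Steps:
g(N, q) = (N + q)/(-629 + N)
-g(-13*15 + 16, -891) = -((-13*15 + 16) - 891)/(-629 + (-13*15 + 16)) = -((-195 + 16) - 891)/(-629 + (-195 + 16)) = -(-179 - 891)/(-629 - 179) = -(-1070)/(-808) = -(-1)*(-1070)/808 = -1*535/404 = -535/404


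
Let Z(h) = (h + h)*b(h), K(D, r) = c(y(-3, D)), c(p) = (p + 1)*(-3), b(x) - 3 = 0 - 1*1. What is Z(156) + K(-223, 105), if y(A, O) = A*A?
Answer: 594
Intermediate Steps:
b(x) = 2 (b(x) = 3 + (0 - 1*1) = 3 + (0 - 1) = 3 - 1 = 2)
y(A, O) = A²
c(p) = -3 - 3*p (c(p) = (1 + p)*(-3) = -3 - 3*p)
K(D, r) = -30 (K(D, r) = -3 - 3*(-3)² = -3 - 3*9 = -3 - 27 = -30)
Z(h) = 4*h (Z(h) = (h + h)*2 = (2*h)*2 = 4*h)
Z(156) + K(-223, 105) = 4*156 - 30 = 624 - 30 = 594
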